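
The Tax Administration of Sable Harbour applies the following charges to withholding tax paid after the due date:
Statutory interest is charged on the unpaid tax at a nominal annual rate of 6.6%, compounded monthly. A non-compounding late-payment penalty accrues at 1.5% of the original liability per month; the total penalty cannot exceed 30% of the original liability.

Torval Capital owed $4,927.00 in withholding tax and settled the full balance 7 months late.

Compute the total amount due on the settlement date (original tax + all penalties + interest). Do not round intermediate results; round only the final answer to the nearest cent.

$5,637.18

Penalty: 7 × 1.5% × $4,927.00 = $517.34… (below the 30% cap of $1,478.10)
Interest (6.6%/yr ÷ 12 = 0.55%/month): $4,927.00 × ((1 + 0.0055)^7 − 1) = $192.8482…
Total = $4,927.00 + $517.3350 + $192.8482… = $5,637.18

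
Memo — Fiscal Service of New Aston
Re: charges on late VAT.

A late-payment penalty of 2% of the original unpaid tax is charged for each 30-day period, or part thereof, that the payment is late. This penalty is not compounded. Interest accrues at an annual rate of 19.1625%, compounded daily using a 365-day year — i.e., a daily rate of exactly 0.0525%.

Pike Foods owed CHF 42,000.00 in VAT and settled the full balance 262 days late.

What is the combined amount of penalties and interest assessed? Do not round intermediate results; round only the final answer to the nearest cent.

CHF 13,751.54

Penalty periods: ⌈262/30⌉ = 9; penalty = 9 × 2% × CHF 42,000.00 = CHF 7,560.00
Interest: CHF 42,000.00 × ((1 + 0.000525)^262 − 1) = CHF 42,000.00 × 0.14741766… = CHF 6,191.5418…
Penalties + interest = CHF 7,560.0000 + CHF 6,191.5418… = CHF 13,751.54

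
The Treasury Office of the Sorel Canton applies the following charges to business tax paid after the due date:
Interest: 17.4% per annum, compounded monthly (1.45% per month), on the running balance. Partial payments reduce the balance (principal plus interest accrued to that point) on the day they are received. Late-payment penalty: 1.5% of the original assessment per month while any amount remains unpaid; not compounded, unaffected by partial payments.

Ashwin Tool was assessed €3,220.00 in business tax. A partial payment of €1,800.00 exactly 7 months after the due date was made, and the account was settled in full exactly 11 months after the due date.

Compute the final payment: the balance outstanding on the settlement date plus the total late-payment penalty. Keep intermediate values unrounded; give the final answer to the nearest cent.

Balance at month 7: €3,220.0000 × (1 + 0.0145)^7 = €3,561.3957…
After €1,800.00 payment: €3,561.3957… − €1,800.00 = €1,761.3957…
Balance at month 11: €1,761.3957… × (1 + 0.0145)^4 = €1,865.8002…
Penalty: 11 × 1.5% × €3,220.00 = €531.30
Final settlement = outstanding balance + penalty = €1,865.8002… + €531.30 = €2,397.10

€2,397.10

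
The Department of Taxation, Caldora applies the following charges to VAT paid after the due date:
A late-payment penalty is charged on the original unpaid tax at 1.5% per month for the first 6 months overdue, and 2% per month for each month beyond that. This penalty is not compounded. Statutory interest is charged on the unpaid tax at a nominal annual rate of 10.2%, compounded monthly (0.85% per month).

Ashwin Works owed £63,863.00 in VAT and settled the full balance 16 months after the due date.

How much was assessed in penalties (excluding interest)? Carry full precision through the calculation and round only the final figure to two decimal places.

Penalty, months 1–6: 6 × 1.5% × £63,863.00 = £5,747.67
Penalty, months 7–16: 10 × 2% × £63,863.00 = £12,772.60
Total penalty = £5,747.67 + £12,772.60 = £18,520.27

£18,520.27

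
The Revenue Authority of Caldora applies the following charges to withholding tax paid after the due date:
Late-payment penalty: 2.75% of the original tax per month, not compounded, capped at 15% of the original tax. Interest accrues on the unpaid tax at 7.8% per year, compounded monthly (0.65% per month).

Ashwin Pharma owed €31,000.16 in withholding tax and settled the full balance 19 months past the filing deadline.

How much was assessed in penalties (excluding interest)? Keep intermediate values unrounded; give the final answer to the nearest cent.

€4,650.02

Penalty (uncapped): 19 × 2.75% × €31,000.16 = €16,197.58…; cap = 15% × €31,000.16 = €4,650.02… → penalty = €4,650.02…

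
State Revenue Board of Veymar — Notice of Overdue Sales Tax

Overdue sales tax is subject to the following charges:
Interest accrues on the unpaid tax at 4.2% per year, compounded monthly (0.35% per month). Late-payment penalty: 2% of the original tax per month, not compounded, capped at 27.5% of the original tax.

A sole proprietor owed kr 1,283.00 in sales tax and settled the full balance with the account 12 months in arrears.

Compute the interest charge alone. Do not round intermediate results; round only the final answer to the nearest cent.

kr 54.94

Interest: kr 1,283.00 × ((1 + 0.0035)^12 − 1) = kr 1,283.00 × 0.0428180… = kr 54.9355…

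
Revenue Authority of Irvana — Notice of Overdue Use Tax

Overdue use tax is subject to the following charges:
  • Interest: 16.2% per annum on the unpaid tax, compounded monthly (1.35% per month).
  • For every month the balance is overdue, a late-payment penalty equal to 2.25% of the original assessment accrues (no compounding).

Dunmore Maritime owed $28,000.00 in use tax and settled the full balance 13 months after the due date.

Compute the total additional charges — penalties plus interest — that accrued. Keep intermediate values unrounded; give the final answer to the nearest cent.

$13,522.42

Late-payment penalty = 2.25% × $28,000.00 × 13 mo = $8,190.00
Interest: $28,000.00 × ((1 + 0.0135)^13 − 1) = $28,000.00 × 0.1904435… = $5,332.4181…
Penalties + interest = $8,190.0000 + $5,332.4181… = $13,522.42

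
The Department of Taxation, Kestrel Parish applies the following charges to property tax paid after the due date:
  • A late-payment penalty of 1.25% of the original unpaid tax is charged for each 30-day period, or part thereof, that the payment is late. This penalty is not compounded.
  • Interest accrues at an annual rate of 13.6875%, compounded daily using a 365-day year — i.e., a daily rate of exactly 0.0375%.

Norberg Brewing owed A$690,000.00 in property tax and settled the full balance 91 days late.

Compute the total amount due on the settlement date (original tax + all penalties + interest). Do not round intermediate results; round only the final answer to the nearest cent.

A$748,448.05

Penalty periods: ⌈91/30⌉ = 4; penalty = 4 × 1.25% × A$690,000.00 = A$34,500.00
Interest: A$690,000.00 × ((1 + 0.000375)^91 − 1) = A$690,000.00 × 0.03470732… = A$23,948.0501…
Total = A$690,000.00 + A$34,500.0000 + A$23,948.0501… = A$748,448.05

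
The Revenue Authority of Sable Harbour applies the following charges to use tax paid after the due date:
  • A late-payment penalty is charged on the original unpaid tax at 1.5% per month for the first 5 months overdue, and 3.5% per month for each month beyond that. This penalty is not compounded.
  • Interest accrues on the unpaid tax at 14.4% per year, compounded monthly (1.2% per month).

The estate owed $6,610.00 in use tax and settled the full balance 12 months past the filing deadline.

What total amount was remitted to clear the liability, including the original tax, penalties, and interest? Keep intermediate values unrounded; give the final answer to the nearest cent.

$9,742.44

Penalty, months 1–5: 5 × 1.5% × $6,610.00 = $495.75
Penalty, months 6–12: 7 × 3.5% × $6,610.00 = $1,619.45
Interest: $6,610.00 × ((1 + 0.012)^12 − 1) = $6,610.00 × 0.1538946… = $1,017.2435…
Total = $6,610.00 + $2,115.2000 + $1,017.2435… = $9,742.44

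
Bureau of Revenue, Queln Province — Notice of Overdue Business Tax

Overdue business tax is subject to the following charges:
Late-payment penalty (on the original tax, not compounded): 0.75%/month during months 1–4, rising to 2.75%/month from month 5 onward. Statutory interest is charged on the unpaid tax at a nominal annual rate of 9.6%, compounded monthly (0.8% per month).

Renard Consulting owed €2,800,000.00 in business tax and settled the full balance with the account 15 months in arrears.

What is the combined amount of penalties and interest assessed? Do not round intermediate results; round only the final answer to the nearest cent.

€1,286,484.22

Penalty, months 1–4: 4 × 0.75% × €2,800,000.00 = €84,000.00
Penalty, months 5–15: 11 × 2.75% × €2,800,000.00 = €847,000.00
Interest: €2,800,000.00 × ((1 + 0.008)^15 − 1) = €2,800,000.00 × 0.1269587… = €355,484.2222…
Penalties + interest = €931,000.0000 + €355,484.2222… = €1,286,484.22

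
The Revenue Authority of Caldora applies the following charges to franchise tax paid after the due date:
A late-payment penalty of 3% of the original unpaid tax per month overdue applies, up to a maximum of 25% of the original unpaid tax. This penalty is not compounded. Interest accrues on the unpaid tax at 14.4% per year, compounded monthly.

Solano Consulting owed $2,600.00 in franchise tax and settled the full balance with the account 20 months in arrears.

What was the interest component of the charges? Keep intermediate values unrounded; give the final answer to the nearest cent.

Interest (14.4%/yr ÷ 12 = 1.2%/month): $2,600.00 × ((1 + 0.012)^20 − 1) = $700.5293…

$700.53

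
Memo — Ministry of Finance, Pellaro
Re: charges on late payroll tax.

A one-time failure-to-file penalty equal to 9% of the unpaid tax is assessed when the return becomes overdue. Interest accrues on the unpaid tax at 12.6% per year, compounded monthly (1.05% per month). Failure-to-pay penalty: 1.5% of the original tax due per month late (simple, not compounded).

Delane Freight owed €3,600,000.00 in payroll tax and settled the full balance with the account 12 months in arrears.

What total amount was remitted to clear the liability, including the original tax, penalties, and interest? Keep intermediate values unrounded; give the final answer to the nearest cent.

Failure-to-file penalty: 9% × €3,600,000.00 = €324,000.00
Failure-to-pay penalty = 1.5% × €3,600,000.00 × 12 mo = €648,000.00
Interest: €3,600,000.00 × ((1 + 0.0105)^12 − 1) = €3,600,000.00 × 0.1335373… = €480,734.2677…
Total = €3,600,000.00 + €972,000.0000 + €480,734.2677… = €5,052,734.27

€5,052,734.27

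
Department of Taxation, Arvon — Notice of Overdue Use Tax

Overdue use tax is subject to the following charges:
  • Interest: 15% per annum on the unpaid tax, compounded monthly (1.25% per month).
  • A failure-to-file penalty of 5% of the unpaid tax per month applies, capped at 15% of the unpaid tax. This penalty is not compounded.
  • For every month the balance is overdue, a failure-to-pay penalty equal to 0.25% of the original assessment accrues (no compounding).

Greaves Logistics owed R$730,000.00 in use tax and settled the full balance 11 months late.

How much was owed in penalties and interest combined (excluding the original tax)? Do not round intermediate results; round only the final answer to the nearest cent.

Failure-to-file: 11 × 5% × R$730,000.00 = R$401,500.00, capped at 15% × R$730,000.00 = R$109,500.00
Failure-to-pay penalty: 11 × 0.25% × R$730,000.00 = R$20,075.00
Interest: R$730,000.00 × ((1 + 0.0125)^11 − 1) = R$730,000.00 × 0.1464242… = R$106,889.6770…
Penalties + interest = R$129,575.0000 + R$106,889.6770… = R$236,464.68

R$236,464.68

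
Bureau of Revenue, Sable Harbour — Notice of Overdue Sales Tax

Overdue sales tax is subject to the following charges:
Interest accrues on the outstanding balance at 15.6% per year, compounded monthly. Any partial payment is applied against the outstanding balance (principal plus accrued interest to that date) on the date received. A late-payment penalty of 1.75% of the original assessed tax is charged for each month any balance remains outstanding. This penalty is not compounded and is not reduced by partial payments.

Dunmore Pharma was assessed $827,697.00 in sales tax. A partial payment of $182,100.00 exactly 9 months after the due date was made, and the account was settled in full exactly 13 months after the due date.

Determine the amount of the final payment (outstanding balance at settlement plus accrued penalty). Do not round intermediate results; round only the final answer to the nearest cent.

Monthly rate = 15.6% ÷ 12 = 1.3%
Balance at month 9: $827,697.0000 × (1 + 0.013)^9 = $929,729.0251…
After $182,100.00 payment: $929,729.0251… − $182,100.00 = $747,629.0251…
Balance at month 13: $747,629.0251… × (1 + 0.013)^4 = $787,270.4217…
Penalty: 13 × 1.75% × $827,697.00 = $188,301.07…
Final settlement = outstanding balance + penalty = $787,270.4217… + $188,301.07… = $975,571.49

$975,571.49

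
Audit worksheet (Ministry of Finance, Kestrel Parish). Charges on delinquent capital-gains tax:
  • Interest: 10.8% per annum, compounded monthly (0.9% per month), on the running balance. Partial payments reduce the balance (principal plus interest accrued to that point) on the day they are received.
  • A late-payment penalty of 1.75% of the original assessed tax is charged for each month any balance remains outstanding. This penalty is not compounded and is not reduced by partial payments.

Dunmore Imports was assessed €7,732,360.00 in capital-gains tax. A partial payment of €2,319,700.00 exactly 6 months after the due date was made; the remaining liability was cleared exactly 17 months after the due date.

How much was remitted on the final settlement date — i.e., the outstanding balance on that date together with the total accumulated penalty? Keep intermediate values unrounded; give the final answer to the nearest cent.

Balance at month 6: €7,732,360.0000 × (1 + 0.009)^6 = €8,159,415.7589…
After €2,319,700.00 payment: €8,159,415.7589… − €2,319,700.00 = €5,839,715.7589…
Balance at month 17: €5,839,715.7589… × (1 + 0.009)^11 = €6,444,578.7875…
Penalty: 17 × 1.75% × €7,732,360.00 = €2,300,377.10
Final settlement = outstanding balance + penalty = €6,444,578.7875… + €2,300,377.10 = €8,744,955.89

€8,744,955.89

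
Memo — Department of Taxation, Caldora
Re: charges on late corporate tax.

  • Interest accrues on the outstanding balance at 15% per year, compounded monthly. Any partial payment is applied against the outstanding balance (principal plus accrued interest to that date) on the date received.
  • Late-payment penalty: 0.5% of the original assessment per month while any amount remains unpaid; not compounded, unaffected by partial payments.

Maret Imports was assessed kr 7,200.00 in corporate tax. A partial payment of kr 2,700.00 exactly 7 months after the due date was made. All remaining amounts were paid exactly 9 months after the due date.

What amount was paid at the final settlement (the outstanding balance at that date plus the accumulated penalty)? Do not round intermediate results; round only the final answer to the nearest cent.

Monthly rate = 15% ÷ 12 = 1.25%
Balance at month 7: kr 7,200.0000 × (1 + 0.0125)^7 = kr 7,854.1234…
After kr 2,700.00 payment: kr 7,854.1234… − kr 2,700.00 = kr 5,154.1234…
Balance at month 9: kr 5,154.1234… × (1 + 0.0125)^2 = kr 5,283.7818…
Penalty: 9 × 0.5% × kr 7,200.00 = kr 324.00
Final settlement = outstanding balance + penalty = kr 5,283.7818… + kr 324.00 = kr 5,607.78

kr 5,607.78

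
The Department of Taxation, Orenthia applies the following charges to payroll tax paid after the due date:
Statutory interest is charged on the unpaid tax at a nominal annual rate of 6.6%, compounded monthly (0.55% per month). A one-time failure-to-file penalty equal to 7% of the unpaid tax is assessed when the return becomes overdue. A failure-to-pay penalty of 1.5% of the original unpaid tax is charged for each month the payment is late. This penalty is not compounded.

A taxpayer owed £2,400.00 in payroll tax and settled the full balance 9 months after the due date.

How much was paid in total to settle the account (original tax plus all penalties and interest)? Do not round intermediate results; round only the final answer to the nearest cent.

£3,013.45

Failure-to-file penalty: 7% × £2,400.00 = £168.00
Failure-to-pay penalty = 1.5% × £2,400.00 × 9 mo = £324.00
Interest: £2,400.00 × ((1 + 0.0055)^9 − 1) = £2,400.00 × 0.0506031… = £121.4474…
Total = £2,400.00 + £492.0000 + £121.4474… = £3,013.45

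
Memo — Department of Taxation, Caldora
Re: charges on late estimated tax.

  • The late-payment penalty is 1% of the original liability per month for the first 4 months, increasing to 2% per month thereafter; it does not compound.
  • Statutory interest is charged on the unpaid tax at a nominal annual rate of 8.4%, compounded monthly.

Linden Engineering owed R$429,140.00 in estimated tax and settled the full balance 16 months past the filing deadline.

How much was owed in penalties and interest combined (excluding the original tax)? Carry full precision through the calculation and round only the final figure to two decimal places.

Penalty, months 1–4: 4 × 1% × R$429,140.00 = R$17,165.60
Penalty, months 5–16: 12 × 2% × R$429,140.00 = R$102,993.60
Interest (8.4%/yr ÷ 12 = 0.7%/month): R$429,140.00 × ((1 + 0.007)^16 − 1) = R$50,671.3596…
Penalties + interest = R$120,159.2000 + R$50,671.3596… = R$170,830.56

R$170,830.56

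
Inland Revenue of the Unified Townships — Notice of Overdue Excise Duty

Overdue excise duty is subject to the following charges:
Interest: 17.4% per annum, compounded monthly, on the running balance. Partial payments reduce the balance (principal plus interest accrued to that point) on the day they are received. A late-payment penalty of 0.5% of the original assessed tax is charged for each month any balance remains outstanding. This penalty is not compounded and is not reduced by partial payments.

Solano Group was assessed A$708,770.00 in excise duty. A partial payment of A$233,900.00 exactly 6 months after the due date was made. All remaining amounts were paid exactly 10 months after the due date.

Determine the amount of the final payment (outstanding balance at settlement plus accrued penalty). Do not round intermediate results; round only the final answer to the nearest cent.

Monthly rate = 17.4% ÷ 12 = 1.45%
Balance at month 6: A$708,770.0000 × (1 + 0.0145)^6 = A$772,711.9616…
After A$233,900.00 payment: A$772,711.9616… − A$233,900.00 = A$538,811.9616…
Balance at month 10: A$538,811.9616… × (1 + 0.0145)^4 = A$570,749.3610…
Penalty: 10 × 0.5% × A$708,770.00 = A$35,438.50
Final settlement = outstanding balance + penalty = A$570,749.3610… + A$35,438.50 = A$606,187.86

A$606,187.86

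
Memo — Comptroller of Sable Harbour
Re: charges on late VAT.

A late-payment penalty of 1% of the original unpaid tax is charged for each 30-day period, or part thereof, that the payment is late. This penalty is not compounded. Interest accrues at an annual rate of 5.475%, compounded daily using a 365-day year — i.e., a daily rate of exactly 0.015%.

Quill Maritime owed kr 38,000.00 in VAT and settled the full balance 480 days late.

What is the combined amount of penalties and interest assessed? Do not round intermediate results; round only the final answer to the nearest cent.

kr 8,916.68

Penalty periods: ⌈480/30⌉ = 16; penalty = 16 × 1% × kr 38,000.00 = kr 6,080.00
Interest: kr 38,000.00 × ((1 + 0.00015)^480 − 1) = kr 38,000.00 × 0.07464954… = kr 2,836.6826…
Penalties + interest = kr 6,080.0000 + kr 2,836.6826… = kr 8,916.68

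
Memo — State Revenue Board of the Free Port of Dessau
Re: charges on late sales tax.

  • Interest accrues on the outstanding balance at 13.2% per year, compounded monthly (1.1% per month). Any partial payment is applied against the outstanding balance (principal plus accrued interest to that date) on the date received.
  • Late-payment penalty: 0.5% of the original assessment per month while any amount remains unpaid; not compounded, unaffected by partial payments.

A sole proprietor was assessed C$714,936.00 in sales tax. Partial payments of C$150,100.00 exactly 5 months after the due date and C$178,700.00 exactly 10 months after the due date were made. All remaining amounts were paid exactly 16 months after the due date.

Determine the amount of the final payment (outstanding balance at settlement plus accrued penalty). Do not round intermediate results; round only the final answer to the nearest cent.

Balance at month 5: C$714,936.0000 × (1 + 0.011)^5 = C$755,132.1208…
After C$150,100.00 payment: C$755,132.1208… − C$150,100.00 = C$605,032.1208…
Balance at month 10: C$605,032.1208… × (1 + 0.011)^5 = C$639,049.0737…
After C$178,700.00 payment: C$639,049.0737… − C$178,700.00 = C$460,349.0737…
Balance at month 16: C$460,349.0737… × (1 + 0.011)^6 = C$491,580.0022…
Penalty: 16 × 0.5% × C$714,936.00 = C$57,194.88
Final settlement = outstanding balance + penalty = C$491,580.0022… + C$57,194.88 = C$548,774.88

C$548,774.88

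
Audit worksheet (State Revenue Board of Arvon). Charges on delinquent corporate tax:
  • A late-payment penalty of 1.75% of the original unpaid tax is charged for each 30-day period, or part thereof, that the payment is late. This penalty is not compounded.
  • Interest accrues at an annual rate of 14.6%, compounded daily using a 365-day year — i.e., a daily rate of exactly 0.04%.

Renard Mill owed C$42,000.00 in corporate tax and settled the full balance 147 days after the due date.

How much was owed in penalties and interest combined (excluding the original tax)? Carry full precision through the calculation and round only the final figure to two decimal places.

Penalty periods: ⌈147/30⌉ = 5; penalty = 5 × 1.75% × C$42,000.00 = C$3,675.00
Interest: C$42,000.00 × ((1 + 0.0004)^147 − 1) = C$42,000.00 × 0.06055064… = C$2,543.1268…
Penalties + interest = C$3,675.0000 + C$2,543.1268… = C$6,218.13

C$6,218.13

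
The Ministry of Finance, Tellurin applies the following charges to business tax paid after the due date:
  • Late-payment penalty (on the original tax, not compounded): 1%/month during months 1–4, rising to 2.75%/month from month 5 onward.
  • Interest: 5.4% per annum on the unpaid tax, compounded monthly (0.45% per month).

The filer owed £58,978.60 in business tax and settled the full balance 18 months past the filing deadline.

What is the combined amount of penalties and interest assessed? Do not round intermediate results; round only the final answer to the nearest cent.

£30,030.36

Penalty, months 1–4: 4 × 1% × £58,978.60 = £2,359.14…
Penalty, months 5–18: 14 × 2.75% × £58,978.60 = £22,706.76…
Interest: £58,978.60 × ((1 + 0.0045)^18 − 1) = £58,978.60 × 0.0841739… = £4,964.4575…
Penalties + interest = £25,065.9050 + £4,964.4575… = £30,030.36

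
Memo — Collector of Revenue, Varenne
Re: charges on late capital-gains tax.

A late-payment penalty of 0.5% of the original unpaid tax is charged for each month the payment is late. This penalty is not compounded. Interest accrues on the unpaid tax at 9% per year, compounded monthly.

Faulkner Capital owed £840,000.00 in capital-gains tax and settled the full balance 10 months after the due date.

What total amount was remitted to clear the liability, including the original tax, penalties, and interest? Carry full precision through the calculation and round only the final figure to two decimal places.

Late-payment penalty = 0.5% × £840,000.00 × 10 mo = £42,000.00
Interest (9%/yr ÷ 12 = 0.75%/month): £840,000.00 × ((1 + 0.0075)^10 − 1) = £65,169.3382…
Total = £840,000.00 + £42,000.0000 + £65,169.3382… = £947,169.34

£947,169.34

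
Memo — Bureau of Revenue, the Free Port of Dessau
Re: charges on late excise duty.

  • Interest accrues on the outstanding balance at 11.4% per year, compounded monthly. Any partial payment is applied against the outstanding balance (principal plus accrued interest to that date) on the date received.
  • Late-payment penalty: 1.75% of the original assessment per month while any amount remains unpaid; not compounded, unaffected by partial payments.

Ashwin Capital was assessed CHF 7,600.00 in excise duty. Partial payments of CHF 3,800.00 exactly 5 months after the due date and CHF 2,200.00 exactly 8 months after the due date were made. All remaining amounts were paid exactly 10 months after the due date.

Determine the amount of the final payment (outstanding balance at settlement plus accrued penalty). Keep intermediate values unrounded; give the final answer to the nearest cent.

Monthly rate = 11.4% ÷ 12 = 0.95%
Balance at month 5: CHF 7,600.0000 × (1 + 0.0095)^5 = CHF 7,967.9245…
After CHF 3,800.00 payment: CHF 7,967.9245… − CHF 3,800.00 = CHF 4,167.9245…
Balance at month 8: CHF 4,167.9245… × (1 + 0.0095)^3 = CHF 4,287.8424…
After CHF 2,200.00 payment: CHF 4,287.8424… − CHF 2,200.00 = CHF 2,087.8424…
Balance at month 10: CHF 2,087.8424… × (1 + 0.0095)^2 = CHF 2,127.6998…
Penalty: 10 × 1.75% × CHF 7,600.00 = CHF 1,330.00
Final settlement = outstanding balance + penalty = CHF 2,127.6998… + CHF 1,330.00 = CHF 3,457.70

CHF 3,457.70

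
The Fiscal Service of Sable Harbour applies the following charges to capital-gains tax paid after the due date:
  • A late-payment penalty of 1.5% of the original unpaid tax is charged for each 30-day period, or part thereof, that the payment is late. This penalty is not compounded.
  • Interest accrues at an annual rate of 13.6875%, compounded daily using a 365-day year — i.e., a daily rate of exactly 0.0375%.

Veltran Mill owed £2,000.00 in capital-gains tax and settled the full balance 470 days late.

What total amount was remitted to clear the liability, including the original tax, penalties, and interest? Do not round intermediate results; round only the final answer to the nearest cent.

Penalty periods: ⌈470/30⌉ = 16; penalty = 16 × 1.5% × £2,000.00 = £480.00
Interest: £2,000.00 × ((1 + 0.000375)^470 − 1) = £2,000.00 × 0.19269680… = £385.3936…
Total = £2,000.00 + £480.0000 + £385.3936… = £2,865.39

£2,865.39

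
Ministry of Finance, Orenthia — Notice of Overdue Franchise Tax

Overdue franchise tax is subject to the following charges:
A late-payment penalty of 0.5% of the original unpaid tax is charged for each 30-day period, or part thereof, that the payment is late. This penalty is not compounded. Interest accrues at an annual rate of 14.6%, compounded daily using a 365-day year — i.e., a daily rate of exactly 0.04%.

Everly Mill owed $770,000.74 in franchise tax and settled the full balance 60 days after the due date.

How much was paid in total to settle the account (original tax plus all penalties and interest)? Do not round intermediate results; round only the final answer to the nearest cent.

$796,400.53

Penalty periods: ⌈60/30⌉ = 2; penalty = 2 × 0.5% × $770,000.74 = $7,700.01…
Interest: $770,000.74 × ((1 + 0.0004)^60 − 1) = $770,000.74 × 0.02428540… = $18,699.7780…
Total = $770,000.74 + $7,700.0074 + $18,699.7780… = $796,400.53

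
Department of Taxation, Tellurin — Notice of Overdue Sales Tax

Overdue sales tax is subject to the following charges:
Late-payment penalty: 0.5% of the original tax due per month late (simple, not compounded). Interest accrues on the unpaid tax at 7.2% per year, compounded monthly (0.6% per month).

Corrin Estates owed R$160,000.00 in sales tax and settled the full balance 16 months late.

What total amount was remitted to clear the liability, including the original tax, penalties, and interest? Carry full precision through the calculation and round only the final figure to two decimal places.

Late-payment penalty = 0.5% × R$160,000.00 × 16 mo = R$12,800.00
Interest: R$160,000.00 × ((1 + 0.006)^16 − 1) = R$160,000.00 × 0.1004434… = R$16,070.9365…
Total = R$160,000.00 + R$12,800.0000 + R$16,070.9365… = R$188,870.94

R$188,870.94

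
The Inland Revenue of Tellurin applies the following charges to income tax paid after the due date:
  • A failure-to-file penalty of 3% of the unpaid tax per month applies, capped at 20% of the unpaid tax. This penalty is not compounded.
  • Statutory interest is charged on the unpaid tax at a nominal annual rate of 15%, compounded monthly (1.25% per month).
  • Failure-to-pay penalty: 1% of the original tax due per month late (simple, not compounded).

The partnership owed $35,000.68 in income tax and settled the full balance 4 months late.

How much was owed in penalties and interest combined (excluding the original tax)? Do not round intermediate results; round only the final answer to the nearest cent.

Failure-to-file: 4 × 3% × $35,000.68 = $4,200.08… (under the 20% cap)
Failure-to-pay penalty = 1% × $35,000.68 × 4 mo = $1,400.03…
Interest: $35,000.68 × ((1 + 0.0125)^4 − 1) = $35,000.68 × 0.0509453… = $1,783.1214…
Penalties + interest = $5,600.1088 + $1,783.1214… = $7,383.23

$7,383.23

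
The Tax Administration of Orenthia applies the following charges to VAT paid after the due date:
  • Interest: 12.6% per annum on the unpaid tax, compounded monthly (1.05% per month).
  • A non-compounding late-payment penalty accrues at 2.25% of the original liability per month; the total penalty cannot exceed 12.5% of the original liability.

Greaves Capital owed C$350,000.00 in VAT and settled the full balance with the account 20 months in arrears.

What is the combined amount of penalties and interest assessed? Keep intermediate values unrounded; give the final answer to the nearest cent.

C$125,064.84

Penalty (uncapped): 20 × 2.25% × C$350,000.00 = C$157,500.00; cap = 12.5% × C$350,000.00 = C$43,750.00 → penalty = C$43,750.00
Interest: C$350,000.00 × ((1 + 0.0105)^20 − 1) = C$350,000.00 × 0.2323281… = C$81,314.8405…
Penalties + interest = C$43,750.0000 + C$81,314.8405… = C$125,064.84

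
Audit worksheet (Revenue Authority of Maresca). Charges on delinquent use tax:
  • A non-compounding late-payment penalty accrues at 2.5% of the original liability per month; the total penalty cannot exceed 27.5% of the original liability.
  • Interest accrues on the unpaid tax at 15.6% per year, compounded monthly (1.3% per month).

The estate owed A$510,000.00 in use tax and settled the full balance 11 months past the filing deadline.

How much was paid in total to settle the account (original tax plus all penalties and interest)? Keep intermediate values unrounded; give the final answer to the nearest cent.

Penalty (uncapped): 11 × 2.5% × A$510,000.00 = A$140,250.00; cap = 27.5% × A$510,000.00 = A$140,250.00 → penalty = A$140,250.00
Interest: A$510,000.00 × ((1 + 0.013)^11 − 1) = A$510,000.00 × 0.1526671… = A$77,860.2230…
Total = A$510,000.00 + A$140,250.0000 + A$77,860.2230… = A$728,110.22

A$728,110.22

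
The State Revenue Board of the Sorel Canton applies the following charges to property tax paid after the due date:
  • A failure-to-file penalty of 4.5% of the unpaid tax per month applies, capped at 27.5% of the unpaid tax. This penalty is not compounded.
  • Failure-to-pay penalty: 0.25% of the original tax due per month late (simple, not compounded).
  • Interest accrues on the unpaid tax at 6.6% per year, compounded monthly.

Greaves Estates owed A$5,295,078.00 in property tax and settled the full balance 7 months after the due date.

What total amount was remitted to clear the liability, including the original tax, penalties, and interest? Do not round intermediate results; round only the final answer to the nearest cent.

Failure-to-file: 7 × 4.5% × A$5,295,078.00 = A$1,667,949.57, capped at 27.5% × A$5,295,078.00 = A$1,456,146.45
Failure-to-pay penalty: 7 × 0.25% × A$5,295,078.00 = A$92,663.87…
Interest (6.6%/yr ÷ 12 = 0.55%/month): A$5,295,078.00 × ((1 + 0.0055)^7 − 1) = A$207,255.2053…
Total = A$5,295,078.00 + A$1,548,810.3150 + A$207,255.2053… = A$7,051,143.52

A$7,051,143.52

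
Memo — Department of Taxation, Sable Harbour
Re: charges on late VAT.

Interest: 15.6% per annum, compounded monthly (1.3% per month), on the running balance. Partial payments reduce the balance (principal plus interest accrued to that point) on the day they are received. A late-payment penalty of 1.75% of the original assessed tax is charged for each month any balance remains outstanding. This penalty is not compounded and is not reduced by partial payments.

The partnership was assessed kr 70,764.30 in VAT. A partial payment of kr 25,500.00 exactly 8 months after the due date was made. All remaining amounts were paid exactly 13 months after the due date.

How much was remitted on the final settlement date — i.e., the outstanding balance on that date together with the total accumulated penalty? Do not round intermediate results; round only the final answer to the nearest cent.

Balance at month 8: kr 70,764.3000 × (1 + 0.013)^8 = kr 78,467.4931…
After kr 25,500.00 payment: kr 78,467.4931… − kr 25,500.00 = kr 52,967.4931…
Balance at month 13: kr 52,967.4931… × (1 + 0.013)^5 = kr 56,501.0665…
Penalty: 13 × 1.75% × kr 70,764.30 = kr 16,098.88…
Final settlement = outstanding balance + penalty = kr 56,501.0665… + kr 16,098.88… = kr 72,599.94

kr 72,599.94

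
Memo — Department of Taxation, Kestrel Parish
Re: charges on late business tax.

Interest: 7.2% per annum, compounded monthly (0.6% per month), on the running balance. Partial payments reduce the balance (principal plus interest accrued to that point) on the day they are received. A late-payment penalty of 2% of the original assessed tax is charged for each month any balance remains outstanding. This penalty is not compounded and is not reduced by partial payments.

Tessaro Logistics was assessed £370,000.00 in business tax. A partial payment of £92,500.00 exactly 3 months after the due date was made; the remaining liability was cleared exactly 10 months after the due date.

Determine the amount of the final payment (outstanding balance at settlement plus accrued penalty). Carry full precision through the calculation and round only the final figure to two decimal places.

Balance at month 3: £370,000.0000 × (1 + 0.006)^3 = £376,700.0399…
After £92,500.00 payment: £376,700.0399… − £92,500.00 = £284,200.0399…
Balance at month 10: £284,200.0399… × (1 + 0.006)^7 = £296,353.4583…
Penalty: 10 × 2% × £370,000.00 = £74,000.00
Final settlement = outstanding balance + penalty = £296,353.4583… + £74,000.00 = £370,353.46

£370,353.46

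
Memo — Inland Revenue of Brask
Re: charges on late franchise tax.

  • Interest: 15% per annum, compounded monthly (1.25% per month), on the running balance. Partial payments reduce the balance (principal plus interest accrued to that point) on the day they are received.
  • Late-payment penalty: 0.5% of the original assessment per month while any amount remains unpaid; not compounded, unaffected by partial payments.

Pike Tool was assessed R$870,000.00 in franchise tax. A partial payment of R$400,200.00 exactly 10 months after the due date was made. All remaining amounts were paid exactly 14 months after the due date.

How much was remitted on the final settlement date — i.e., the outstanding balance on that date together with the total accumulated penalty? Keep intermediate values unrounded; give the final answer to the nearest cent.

R$675,572.31

Balance at month 10: R$870,000.0000 × (1 + 0.0125)^10 = R$985,075.6218…
After R$400,200.00 payment: R$985,075.6218… − R$400,200.00 = R$584,875.6218…
Balance at month 14: R$584,875.6218… × (1 + 0.0125)^4 = R$614,672.3074…
Penalty: 14 × 0.5% × R$870,000.00 = R$60,900.00
Final settlement = outstanding balance + penalty = R$614,672.3074… + R$60,900.00 = R$675,572.31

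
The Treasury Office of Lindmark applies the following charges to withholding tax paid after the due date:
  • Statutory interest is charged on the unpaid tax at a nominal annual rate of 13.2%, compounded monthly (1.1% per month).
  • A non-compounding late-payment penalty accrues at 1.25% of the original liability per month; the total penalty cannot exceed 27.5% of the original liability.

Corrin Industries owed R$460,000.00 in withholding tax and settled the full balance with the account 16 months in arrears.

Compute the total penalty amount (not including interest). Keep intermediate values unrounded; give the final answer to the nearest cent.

R$92,000.00

Penalty: 16 × 1.25% × R$460,000.00 = R$92,000.00 (below the 27.5% cap of R$126,500.00)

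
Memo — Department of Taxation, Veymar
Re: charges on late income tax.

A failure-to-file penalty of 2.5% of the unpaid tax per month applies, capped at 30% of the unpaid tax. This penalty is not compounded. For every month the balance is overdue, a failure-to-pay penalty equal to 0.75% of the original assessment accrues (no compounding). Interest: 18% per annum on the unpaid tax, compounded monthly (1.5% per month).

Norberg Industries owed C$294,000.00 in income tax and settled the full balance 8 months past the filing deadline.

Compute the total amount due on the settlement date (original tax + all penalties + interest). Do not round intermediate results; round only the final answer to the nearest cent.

C$407,628.82

Failure-to-file: 8 × 2.5% × C$294,000.00 = C$58,800.00 (under the 30% cap)
Failure-to-pay penalty: 8 × 0.75% × C$294,000.00 = C$17,640.00
Interest: C$294,000.00 × ((1 + 0.015)^8 − 1) = C$294,000.00 × 0.1264926… = C$37,188.8205…
Total = C$294,000.00 + C$76,440.0000 + C$37,188.8205… = C$407,628.82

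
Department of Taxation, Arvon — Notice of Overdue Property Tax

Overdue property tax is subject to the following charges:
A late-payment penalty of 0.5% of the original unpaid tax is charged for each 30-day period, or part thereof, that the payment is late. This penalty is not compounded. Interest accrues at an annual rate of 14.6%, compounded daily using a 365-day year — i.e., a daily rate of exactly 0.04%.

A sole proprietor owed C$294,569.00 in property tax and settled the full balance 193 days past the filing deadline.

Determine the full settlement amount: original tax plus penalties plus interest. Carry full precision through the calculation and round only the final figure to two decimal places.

C$328,515.55

Penalty periods: ⌈193/30⌉ = 7; penalty = 7 × 0.5% × C$294,569.00 = C$10,309.92…
Interest: C$294,569.00 × ((1 + 0.0004)^193 − 1) = C$294,569.00 × 0.08024143… = C$23,636.6383…
Total = C$294,569.00 + C$10,309.9150 + C$23,636.6383… = C$328,515.55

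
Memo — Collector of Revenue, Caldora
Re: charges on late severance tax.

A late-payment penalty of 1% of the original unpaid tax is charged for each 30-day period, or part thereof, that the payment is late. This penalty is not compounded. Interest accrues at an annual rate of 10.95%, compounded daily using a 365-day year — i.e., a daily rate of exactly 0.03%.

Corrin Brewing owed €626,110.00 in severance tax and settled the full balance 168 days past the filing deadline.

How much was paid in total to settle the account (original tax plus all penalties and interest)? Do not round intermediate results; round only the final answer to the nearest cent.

€696,036.31

Penalty periods: ⌈168/30⌉ = 6; penalty = 6 × 1% × €626,110.00 = €37,566.60
Interest: €626,110.00 × ((1 + 0.0003)^168 − 1) = €626,110.00 × 0.05168374… = €32,359.7063…
Total = €626,110.00 + €37,566.6000 + €32,359.7063… = €696,036.31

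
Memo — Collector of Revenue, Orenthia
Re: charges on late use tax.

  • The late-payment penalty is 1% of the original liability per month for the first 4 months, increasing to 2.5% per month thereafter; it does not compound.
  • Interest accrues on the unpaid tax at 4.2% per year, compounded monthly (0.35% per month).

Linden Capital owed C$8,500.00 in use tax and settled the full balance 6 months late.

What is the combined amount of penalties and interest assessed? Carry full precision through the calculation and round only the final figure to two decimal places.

C$945.07

Penalty, months 1–4: 4 × 1% × C$8,500.00 = C$340.00
Penalty, months 5–6: 2 × 2.5% × C$8,500.00 = C$425.00
Interest: C$8,500.00 × ((1 + 0.0035)^6 − 1) = C$8,500.00 × 0.0211846… = C$180.0692…
Penalties + interest = C$765.0000 + C$180.0692… = C$945.07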